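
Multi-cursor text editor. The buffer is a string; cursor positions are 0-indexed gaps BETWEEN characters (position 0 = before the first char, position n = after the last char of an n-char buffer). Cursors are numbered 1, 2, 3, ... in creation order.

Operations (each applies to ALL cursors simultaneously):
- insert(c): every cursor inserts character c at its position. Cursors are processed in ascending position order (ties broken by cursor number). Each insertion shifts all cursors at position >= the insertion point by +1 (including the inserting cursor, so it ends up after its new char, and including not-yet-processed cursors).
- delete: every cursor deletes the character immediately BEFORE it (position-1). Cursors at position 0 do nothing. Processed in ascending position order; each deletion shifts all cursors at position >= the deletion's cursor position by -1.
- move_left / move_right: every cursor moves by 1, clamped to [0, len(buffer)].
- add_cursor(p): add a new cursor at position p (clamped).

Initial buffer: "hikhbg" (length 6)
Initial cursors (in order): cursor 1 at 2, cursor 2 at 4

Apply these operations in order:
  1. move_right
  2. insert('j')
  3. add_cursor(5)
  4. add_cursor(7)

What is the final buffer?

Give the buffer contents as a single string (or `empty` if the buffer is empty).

Answer: hikjhbjg

Derivation:
After op 1 (move_right): buffer="hikhbg" (len 6), cursors c1@3 c2@5, authorship ......
After op 2 (insert('j')): buffer="hikjhbjg" (len 8), cursors c1@4 c2@7, authorship ...1..2.
After op 3 (add_cursor(5)): buffer="hikjhbjg" (len 8), cursors c1@4 c3@5 c2@7, authorship ...1..2.
After op 4 (add_cursor(7)): buffer="hikjhbjg" (len 8), cursors c1@4 c3@5 c2@7 c4@7, authorship ...1..2.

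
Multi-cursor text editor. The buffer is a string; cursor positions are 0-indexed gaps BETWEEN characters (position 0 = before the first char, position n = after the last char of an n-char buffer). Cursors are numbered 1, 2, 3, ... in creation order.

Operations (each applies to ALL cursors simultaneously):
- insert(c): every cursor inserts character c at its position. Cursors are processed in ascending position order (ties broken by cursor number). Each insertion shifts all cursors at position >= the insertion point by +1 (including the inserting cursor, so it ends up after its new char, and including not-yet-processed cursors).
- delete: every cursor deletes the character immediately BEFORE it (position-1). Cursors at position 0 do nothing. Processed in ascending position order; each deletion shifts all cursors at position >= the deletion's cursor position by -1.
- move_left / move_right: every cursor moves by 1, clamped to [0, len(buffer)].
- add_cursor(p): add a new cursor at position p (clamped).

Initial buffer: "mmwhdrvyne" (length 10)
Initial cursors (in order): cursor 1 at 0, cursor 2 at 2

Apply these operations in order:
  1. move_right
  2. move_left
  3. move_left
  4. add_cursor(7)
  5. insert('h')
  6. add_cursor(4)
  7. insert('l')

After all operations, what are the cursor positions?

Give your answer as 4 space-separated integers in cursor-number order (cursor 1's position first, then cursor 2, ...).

Answer: 2 5 14 7

Derivation:
After op 1 (move_right): buffer="mmwhdrvyne" (len 10), cursors c1@1 c2@3, authorship ..........
After op 2 (move_left): buffer="mmwhdrvyne" (len 10), cursors c1@0 c2@2, authorship ..........
After op 3 (move_left): buffer="mmwhdrvyne" (len 10), cursors c1@0 c2@1, authorship ..........
After op 4 (add_cursor(7)): buffer="mmwhdrvyne" (len 10), cursors c1@0 c2@1 c3@7, authorship ..........
After op 5 (insert('h')): buffer="hmhmwhdrvhyne" (len 13), cursors c1@1 c2@3 c3@10, authorship 1.2......3...
After op 6 (add_cursor(4)): buffer="hmhmwhdrvhyne" (len 13), cursors c1@1 c2@3 c4@4 c3@10, authorship 1.2......3...
After op 7 (insert('l')): buffer="hlmhlmlwhdrvhlyne" (len 17), cursors c1@2 c2@5 c4@7 c3@14, authorship 11.22.4.....33...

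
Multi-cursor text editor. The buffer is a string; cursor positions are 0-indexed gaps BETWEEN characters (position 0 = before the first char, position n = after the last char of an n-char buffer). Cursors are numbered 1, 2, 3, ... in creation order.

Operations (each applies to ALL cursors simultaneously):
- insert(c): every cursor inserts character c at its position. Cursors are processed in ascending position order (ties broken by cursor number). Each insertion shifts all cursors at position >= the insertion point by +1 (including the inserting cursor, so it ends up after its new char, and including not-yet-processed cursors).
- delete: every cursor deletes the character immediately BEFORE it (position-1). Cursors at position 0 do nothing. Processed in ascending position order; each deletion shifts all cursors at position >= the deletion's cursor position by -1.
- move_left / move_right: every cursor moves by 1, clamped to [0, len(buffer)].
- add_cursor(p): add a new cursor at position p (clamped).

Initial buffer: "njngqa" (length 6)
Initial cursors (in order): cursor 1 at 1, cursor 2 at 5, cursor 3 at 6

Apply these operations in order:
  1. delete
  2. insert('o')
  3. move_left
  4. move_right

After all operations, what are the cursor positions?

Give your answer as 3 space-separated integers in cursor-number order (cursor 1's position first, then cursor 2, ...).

Answer: 1 6 6

Derivation:
After op 1 (delete): buffer="jng" (len 3), cursors c1@0 c2@3 c3@3, authorship ...
After op 2 (insert('o')): buffer="ojngoo" (len 6), cursors c1@1 c2@6 c3@6, authorship 1...23
After op 3 (move_left): buffer="ojngoo" (len 6), cursors c1@0 c2@5 c3@5, authorship 1...23
After op 4 (move_right): buffer="ojngoo" (len 6), cursors c1@1 c2@6 c3@6, authorship 1...23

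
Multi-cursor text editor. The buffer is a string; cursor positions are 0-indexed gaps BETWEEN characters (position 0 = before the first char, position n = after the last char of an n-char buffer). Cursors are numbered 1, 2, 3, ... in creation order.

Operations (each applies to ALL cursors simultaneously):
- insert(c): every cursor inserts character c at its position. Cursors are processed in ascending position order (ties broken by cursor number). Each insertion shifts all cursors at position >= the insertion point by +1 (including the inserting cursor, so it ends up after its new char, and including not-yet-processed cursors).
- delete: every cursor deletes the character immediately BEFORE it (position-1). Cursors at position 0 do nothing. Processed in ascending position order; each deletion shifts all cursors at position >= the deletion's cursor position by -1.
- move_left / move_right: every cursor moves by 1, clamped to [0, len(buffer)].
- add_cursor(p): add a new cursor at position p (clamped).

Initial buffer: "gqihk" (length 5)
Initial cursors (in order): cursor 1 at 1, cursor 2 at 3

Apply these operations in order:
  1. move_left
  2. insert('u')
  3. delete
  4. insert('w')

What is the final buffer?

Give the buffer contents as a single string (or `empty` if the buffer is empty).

Answer: wgqwihk

Derivation:
After op 1 (move_left): buffer="gqihk" (len 5), cursors c1@0 c2@2, authorship .....
After op 2 (insert('u')): buffer="ugquihk" (len 7), cursors c1@1 c2@4, authorship 1..2...
After op 3 (delete): buffer="gqihk" (len 5), cursors c1@0 c2@2, authorship .....
After op 4 (insert('w')): buffer="wgqwihk" (len 7), cursors c1@1 c2@4, authorship 1..2...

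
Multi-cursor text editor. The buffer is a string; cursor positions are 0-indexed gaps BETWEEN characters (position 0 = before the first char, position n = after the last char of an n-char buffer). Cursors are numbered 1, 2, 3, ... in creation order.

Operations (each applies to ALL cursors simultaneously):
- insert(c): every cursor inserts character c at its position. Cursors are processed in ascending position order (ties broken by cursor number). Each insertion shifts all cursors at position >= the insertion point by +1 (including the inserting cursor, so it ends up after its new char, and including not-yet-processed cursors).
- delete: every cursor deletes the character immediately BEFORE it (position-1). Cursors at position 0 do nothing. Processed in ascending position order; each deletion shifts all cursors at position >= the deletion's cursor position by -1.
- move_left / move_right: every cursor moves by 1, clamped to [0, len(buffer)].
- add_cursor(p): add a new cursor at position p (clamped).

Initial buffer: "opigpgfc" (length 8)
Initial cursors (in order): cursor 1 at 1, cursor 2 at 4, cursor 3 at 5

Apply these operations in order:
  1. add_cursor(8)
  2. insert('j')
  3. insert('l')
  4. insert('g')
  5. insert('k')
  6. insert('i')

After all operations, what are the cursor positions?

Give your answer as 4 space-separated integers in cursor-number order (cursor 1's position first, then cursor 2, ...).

After op 1 (add_cursor(8)): buffer="opigpgfc" (len 8), cursors c1@1 c2@4 c3@5 c4@8, authorship ........
After op 2 (insert('j')): buffer="ojpigjpjgfcj" (len 12), cursors c1@2 c2@6 c3@8 c4@12, authorship .1...2.3...4
After op 3 (insert('l')): buffer="ojlpigjlpjlgfcjl" (len 16), cursors c1@3 c2@8 c3@11 c4@16, authorship .11...22.33...44
After op 4 (insert('g')): buffer="ojlgpigjlgpjlggfcjlg" (len 20), cursors c1@4 c2@10 c3@14 c4@20, authorship .111...222.333...444
After op 5 (insert('k')): buffer="ojlgkpigjlgkpjlgkgfcjlgk" (len 24), cursors c1@5 c2@12 c3@17 c4@24, authorship .1111...2222.3333...4444
After op 6 (insert('i')): buffer="ojlgkipigjlgkipjlgkigfcjlgki" (len 28), cursors c1@6 c2@14 c3@20 c4@28, authorship .11111...22222.33333...44444

Answer: 6 14 20 28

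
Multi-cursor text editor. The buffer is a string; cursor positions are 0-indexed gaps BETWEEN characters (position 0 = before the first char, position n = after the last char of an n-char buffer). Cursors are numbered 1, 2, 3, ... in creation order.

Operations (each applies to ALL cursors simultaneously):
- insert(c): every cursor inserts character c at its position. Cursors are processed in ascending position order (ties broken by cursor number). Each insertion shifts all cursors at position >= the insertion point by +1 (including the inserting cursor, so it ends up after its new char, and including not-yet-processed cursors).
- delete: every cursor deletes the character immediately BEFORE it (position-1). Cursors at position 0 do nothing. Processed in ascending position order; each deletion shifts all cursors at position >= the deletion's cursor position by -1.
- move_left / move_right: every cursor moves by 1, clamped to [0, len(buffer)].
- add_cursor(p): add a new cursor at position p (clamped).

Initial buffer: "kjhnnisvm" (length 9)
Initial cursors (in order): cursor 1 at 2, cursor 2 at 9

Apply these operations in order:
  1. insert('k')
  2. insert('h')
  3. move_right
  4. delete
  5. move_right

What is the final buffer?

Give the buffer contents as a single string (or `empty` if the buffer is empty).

After op 1 (insert('k')): buffer="kjkhnnisvmk" (len 11), cursors c1@3 c2@11, authorship ..1.......2
After op 2 (insert('h')): buffer="kjkhhnnisvmkh" (len 13), cursors c1@4 c2@13, authorship ..11.......22
After op 3 (move_right): buffer="kjkhhnnisvmkh" (len 13), cursors c1@5 c2@13, authorship ..11.......22
After op 4 (delete): buffer="kjkhnnisvmk" (len 11), cursors c1@4 c2@11, authorship ..11......2
After op 5 (move_right): buffer="kjkhnnisvmk" (len 11), cursors c1@5 c2@11, authorship ..11......2

Answer: kjkhnnisvmk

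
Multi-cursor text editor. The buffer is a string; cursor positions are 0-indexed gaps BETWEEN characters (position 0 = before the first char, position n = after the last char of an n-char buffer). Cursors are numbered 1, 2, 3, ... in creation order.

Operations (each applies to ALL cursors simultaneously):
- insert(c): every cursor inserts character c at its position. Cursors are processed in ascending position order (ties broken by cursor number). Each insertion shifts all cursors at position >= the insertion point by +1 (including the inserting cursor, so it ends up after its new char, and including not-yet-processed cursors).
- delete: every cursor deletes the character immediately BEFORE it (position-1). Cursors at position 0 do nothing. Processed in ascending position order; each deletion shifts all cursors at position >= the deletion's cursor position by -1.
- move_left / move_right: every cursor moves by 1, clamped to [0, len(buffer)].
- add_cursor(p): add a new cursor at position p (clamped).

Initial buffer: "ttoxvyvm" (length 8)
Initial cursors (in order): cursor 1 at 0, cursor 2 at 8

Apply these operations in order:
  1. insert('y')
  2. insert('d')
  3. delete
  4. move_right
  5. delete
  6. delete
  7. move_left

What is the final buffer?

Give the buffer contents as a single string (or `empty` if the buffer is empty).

Answer: toxvyv

Derivation:
After op 1 (insert('y')): buffer="yttoxvyvmy" (len 10), cursors c1@1 c2@10, authorship 1........2
After op 2 (insert('d')): buffer="ydttoxvyvmyd" (len 12), cursors c1@2 c2@12, authorship 11........22
After op 3 (delete): buffer="yttoxvyvmy" (len 10), cursors c1@1 c2@10, authorship 1........2
After op 4 (move_right): buffer="yttoxvyvmy" (len 10), cursors c1@2 c2@10, authorship 1........2
After op 5 (delete): buffer="ytoxvyvm" (len 8), cursors c1@1 c2@8, authorship 1.......
After op 6 (delete): buffer="toxvyv" (len 6), cursors c1@0 c2@6, authorship ......
After op 7 (move_left): buffer="toxvyv" (len 6), cursors c1@0 c2@5, authorship ......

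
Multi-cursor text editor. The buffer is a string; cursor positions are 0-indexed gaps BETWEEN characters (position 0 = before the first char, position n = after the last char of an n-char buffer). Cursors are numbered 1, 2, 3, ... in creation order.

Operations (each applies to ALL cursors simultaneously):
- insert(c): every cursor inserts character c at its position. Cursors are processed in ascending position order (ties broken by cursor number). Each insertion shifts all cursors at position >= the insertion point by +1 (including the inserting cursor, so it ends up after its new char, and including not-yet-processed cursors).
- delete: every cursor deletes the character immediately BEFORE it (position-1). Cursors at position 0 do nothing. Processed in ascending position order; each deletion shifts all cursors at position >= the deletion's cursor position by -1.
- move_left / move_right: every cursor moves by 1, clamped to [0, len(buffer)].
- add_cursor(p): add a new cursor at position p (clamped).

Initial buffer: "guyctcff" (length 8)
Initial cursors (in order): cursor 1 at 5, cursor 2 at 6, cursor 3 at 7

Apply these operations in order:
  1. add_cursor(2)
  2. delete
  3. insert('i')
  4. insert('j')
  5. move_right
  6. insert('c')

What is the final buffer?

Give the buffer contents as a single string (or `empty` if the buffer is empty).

Answer: gijycciiijjjfccc

Derivation:
After op 1 (add_cursor(2)): buffer="guyctcff" (len 8), cursors c4@2 c1@5 c2@6 c3@7, authorship ........
After op 2 (delete): buffer="gycf" (len 4), cursors c4@1 c1@3 c2@3 c3@3, authorship ....
After op 3 (insert('i')): buffer="giyciiif" (len 8), cursors c4@2 c1@7 c2@7 c3@7, authorship .4..123.
After op 4 (insert('j')): buffer="gijyciiijjjf" (len 12), cursors c4@3 c1@11 c2@11 c3@11, authorship .44..123123.
After op 5 (move_right): buffer="gijyciiijjjf" (len 12), cursors c4@4 c1@12 c2@12 c3@12, authorship .44..123123.
After op 6 (insert('c')): buffer="gijycciiijjjfccc" (len 16), cursors c4@5 c1@16 c2@16 c3@16, authorship .44.4.123123.123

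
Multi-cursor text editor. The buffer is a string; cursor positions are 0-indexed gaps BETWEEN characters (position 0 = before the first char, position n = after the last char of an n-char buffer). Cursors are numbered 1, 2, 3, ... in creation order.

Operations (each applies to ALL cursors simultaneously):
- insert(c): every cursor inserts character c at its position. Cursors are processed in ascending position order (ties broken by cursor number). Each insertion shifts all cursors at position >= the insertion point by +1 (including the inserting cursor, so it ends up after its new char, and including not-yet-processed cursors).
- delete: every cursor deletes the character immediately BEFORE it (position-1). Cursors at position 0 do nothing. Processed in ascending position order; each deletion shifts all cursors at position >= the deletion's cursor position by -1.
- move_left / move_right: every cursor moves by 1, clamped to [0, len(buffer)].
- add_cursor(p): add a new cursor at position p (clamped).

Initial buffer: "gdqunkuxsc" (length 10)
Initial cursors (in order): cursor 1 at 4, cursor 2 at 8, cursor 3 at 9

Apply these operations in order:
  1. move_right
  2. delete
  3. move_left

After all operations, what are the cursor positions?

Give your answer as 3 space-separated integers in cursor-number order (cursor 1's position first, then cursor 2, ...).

Answer: 3 6 6

Derivation:
After op 1 (move_right): buffer="gdqunkuxsc" (len 10), cursors c1@5 c2@9 c3@10, authorship ..........
After op 2 (delete): buffer="gdqukux" (len 7), cursors c1@4 c2@7 c3@7, authorship .......
After op 3 (move_left): buffer="gdqukux" (len 7), cursors c1@3 c2@6 c3@6, authorship .......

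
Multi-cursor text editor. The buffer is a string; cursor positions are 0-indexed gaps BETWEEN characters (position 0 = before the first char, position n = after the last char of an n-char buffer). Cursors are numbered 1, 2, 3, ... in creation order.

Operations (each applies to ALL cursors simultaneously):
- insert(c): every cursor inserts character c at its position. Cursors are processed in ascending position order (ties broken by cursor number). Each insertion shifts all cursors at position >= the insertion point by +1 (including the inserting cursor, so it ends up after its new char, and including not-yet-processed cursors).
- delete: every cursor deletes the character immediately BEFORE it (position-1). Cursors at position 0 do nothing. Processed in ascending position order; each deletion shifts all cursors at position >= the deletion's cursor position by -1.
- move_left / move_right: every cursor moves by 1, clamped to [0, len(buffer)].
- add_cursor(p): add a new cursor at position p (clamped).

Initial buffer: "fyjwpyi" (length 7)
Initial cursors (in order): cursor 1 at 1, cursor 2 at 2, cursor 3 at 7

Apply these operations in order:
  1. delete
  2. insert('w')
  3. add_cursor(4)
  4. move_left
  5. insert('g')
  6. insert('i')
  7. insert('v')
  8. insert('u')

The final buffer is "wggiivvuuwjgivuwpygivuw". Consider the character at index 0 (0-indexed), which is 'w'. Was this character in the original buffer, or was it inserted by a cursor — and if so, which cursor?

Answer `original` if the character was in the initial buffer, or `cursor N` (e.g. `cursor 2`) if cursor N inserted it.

After op 1 (delete): buffer="jwpy" (len 4), cursors c1@0 c2@0 c3@4, authorship ....
After op 2 (insert('w')): buffer="wwjwpyw" (len 7), cursors c1@2 c2@2 c3@7, authorship 12....3
After op 3 (add_cursor(4)): buffer="wwjwpyw" (len 7), cursors c1@2 c2@2 c4@4 c3@7, authorship 12....3
After op 4 (move_left): buffer="wwjwpyw" (len 7), cursors c1@1 c2@1 c4@3 c3@6, authorship 12....3
After op 5 (insert('g')): buffer="wggwjgwpygw" (len 11), cursors c1@3 c2@3 c4@6 c3@10, authorship 1122.4...33
After op 6 (insert('i')): buffer="wggiiwjgiwpygiw" (len 15), cursors c1@5 c2@5 c4@9 c3@14, authorship 112122.44...333
After op 7 (insert('v')): buffer="wggiivvwjgivwpygivw" (len 19), cursors c1@7 c2@7 c4@12 c3@18, authorship 11212122.444...3333
After op 8 (insert('u')): buffer="wggiivvuuwjgivuwpygivuw" (len 23), cursors c1@9 c2@9 c4@15 c3@22, authorship 1121212122.4444...33333
Authorship (.=original, N=cursor N): 1 1 2 1 2 1 2 1 2 2 . 4 4 4 4 . . . 3 3 3 3 3
Index 0: author = 1

Answer: cursor 1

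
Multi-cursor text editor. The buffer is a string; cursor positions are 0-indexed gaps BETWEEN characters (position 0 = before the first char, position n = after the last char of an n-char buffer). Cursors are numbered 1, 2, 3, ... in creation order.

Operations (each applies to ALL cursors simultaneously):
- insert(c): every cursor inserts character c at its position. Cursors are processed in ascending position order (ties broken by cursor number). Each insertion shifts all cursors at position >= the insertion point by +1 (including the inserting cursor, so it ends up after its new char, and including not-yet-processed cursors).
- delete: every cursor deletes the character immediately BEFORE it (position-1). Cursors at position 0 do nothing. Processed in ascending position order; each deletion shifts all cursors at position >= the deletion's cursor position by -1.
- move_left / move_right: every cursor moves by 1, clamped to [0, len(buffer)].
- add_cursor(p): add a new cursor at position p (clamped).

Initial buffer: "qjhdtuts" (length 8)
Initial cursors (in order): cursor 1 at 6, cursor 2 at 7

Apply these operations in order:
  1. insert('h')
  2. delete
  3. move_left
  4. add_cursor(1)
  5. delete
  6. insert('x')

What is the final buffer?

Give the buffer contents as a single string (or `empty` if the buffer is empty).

After op 1 (insert('h')): buffer="qjhdtuhths" (len 10), cursors c1@7 c2@9, authorship ......1.2.
After op 2 (delete): buffer="qjhdtuts" (len 8), cursors c1@6 c2@7, authorship ........
After op 3 (move_left): buffer="qjhdtuts" (len 8), cursors c1@5 c2@6, authorship ........
After op 4 (add_cursor(1)): buffer="qjhdtuts" (len 8), cursors c3@1 c1@5 c2@6, authorship ........
After op 5 (delete): buffer="jhdts" (len 5), cursors c3@0 c1@3 c2@3, authorship .....
After op 6 (insert('x')): buffer="xjhdxxts" (len 8), cursors c3@1 c1@6 c2@6, authorship 3...12..

Answer: xjhdxxts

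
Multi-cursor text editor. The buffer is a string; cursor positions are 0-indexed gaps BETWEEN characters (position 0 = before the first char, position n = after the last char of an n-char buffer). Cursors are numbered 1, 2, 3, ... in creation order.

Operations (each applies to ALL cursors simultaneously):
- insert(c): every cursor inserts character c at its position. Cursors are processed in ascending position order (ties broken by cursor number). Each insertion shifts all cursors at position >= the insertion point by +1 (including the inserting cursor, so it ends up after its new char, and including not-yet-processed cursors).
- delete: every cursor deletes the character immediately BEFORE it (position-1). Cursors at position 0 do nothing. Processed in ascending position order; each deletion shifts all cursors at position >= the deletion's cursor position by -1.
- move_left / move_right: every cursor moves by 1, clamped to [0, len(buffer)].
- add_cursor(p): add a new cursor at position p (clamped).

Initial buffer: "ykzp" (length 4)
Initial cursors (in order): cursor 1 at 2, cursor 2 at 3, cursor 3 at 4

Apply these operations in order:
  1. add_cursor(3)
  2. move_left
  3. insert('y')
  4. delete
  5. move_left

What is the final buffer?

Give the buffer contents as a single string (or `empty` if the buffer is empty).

After op 1 (add_cursor(3)): buffer="ykzp" (len 4), cursors c1@2 c2@3 c4@3 c3@4, authorship ....
After op 2 (move_left): buffer="ykzp" (len 4), cursors c1@1 c2@2 c4@2 c3@3, authorship ....
After op 3 (insert('y')): buffer="yykyyzyp" (len 8), cursors c1@2 c2@5 c4@5 c3@7, authorship .1.24.3.
After op 4 (delete): buffer="ykzp" (len 4), cursors c1@1 c2@2 c4@2 c3@3, authorship ....
After op 5 (move_left): buffer="ykzp" (len 4), cursors c1@0 c2@1 c4@1 c3@2, authorship ....

Answer: ykzp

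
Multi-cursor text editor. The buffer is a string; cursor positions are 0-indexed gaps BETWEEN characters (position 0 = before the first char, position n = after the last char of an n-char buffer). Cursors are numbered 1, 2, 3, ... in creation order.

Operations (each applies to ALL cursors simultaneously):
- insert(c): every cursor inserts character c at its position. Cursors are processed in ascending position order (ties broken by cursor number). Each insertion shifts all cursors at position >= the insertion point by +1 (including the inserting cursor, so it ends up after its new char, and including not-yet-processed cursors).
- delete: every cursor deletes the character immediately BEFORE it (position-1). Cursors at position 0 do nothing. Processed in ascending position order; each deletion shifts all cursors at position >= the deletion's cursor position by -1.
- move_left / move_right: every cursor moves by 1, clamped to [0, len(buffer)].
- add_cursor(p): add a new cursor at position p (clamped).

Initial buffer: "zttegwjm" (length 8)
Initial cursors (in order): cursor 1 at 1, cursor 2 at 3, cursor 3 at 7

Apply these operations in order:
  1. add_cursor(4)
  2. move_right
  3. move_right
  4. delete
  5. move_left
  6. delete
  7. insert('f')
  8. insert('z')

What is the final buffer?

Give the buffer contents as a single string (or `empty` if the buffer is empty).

Answer: ffffzzzzj

Derivation:
After op 1 (add_cursor(4)): buffer="zttegwjm" (len 8), cursors c1@1 c2@3 c4@4 c3@7, authorship ........
After op 2 (move_right): buffer="zttegwjm" (len 8), cursors c1@2 c2@4 c4@5 c3@8, authorship ........
After op 3 (move_right): buffer="zttegwjm" (len 8), cursors c1@3 c2@5 c4@6 c3@8, authorship ........
After op 4 (delete): buffer="ztej" (len 4), cursors c1@2 c2@3 c4@3 c3@4, authorship ....
After op 5 (move_left): buffer="ztej" (len 4), cursors c1@1 c2@2 c4@2 c3@3, authorship ....
After op 6 (delete): buffer="j" (len 1), cursors c1@0 c2@0 c3@0 c4@0, authorship .
After op 7 (insert('f')): buffer="ffffj" (len 5), cursors c1@4 c2@4 c3@4 c4@4, authorship 1234.
After op 8 (insert('z')): buffer="ffffzzzzj" (len 9), cursors c1@8 c2@8 c3@8 c4@8, authorship 12341234.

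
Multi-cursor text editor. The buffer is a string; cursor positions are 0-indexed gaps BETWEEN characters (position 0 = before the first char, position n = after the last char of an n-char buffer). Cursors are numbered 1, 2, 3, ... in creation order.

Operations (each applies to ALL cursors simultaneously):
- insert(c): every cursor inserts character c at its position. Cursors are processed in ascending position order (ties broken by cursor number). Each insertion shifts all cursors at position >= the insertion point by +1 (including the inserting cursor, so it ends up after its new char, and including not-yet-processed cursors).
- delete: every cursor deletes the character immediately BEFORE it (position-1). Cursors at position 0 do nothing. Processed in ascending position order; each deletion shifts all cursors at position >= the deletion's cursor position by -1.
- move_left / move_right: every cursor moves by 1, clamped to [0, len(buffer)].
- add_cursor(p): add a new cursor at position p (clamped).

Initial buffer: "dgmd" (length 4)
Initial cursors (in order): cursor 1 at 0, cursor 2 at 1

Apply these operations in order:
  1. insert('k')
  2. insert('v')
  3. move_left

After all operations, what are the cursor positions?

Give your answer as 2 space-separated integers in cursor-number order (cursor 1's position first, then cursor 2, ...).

Answer: 1 4

Derivation:
After op 1 (insert('k')): buffer="kdkgmd" (len 6), cursors c1@1 c2@3, authorship 1.2...
After op 2 (insert('v')): buffer="kvdkvgmd" (len 8), cursors c1@2 c2@5, authorship 11.22...
After op 3 (move_left): buffer="kvdkvgmd" (len 8), cursors c1@1 c2@4, authorship 11.22...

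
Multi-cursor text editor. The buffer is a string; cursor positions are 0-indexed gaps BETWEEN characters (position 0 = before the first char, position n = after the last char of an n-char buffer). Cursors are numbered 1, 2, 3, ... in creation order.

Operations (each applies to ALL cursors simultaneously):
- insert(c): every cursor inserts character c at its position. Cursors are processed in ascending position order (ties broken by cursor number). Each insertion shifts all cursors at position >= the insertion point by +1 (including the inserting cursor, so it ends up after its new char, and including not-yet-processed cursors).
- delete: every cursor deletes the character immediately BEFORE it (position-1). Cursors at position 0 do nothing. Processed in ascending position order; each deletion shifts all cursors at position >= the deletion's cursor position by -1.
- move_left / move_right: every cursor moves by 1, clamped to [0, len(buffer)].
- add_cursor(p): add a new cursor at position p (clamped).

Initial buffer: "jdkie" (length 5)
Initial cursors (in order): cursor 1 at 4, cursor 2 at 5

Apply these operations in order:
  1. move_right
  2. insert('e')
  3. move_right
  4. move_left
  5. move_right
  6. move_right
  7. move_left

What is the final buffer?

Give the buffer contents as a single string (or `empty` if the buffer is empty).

After op 1 (move_right): buffer="jdkie" (len 5), cursors c1@5 c2@5, authorship .....
After op 2 (insert('e')): buffer="jdkieee" (len 7), cursors c1@7 c2@7, authorship .....12
After op 3 (move_right): buffer="jdkieee" (len 7), cursors c1@7 c2@7, authorship .....12
After op 4 (move_left): buffer="jdkieee" (len 7), cursors c1@6 c2@6, authorship .....12
After op 5 (move_right): buffer="jdkieee" (len 7), cursors c1@7 c2@7, authorship .....12
After op 6 (move_right): buffer="jdkieee" (len 7), cursors c1@7 c2@7, authorship .....12
After op 7 (move_left): buffer="jdkieee" (len 7), cursors c1@6 c2@6, authorship .....12

Answer: jdkieee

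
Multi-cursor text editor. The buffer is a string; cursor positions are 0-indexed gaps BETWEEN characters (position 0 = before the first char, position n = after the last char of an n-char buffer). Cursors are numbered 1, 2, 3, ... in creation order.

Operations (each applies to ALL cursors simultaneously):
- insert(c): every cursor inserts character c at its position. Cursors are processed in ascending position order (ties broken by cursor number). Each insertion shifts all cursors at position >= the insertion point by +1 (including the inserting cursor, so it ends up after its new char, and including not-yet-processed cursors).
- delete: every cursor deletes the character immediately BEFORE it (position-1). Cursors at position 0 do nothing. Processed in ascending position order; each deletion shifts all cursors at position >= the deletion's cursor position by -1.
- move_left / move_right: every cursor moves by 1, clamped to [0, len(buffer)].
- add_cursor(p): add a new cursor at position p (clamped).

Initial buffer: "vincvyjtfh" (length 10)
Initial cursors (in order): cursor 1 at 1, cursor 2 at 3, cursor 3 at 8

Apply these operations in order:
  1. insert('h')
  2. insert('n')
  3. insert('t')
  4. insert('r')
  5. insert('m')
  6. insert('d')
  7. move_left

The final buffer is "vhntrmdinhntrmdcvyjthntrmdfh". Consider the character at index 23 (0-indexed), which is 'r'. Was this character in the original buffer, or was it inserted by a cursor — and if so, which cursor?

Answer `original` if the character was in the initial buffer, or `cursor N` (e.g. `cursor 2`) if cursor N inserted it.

Answer: cursor 3

Derivation:
After op 1 (insert('h')): buffer="vhinhcvyjthfh" (len 13), cursors c1@2 c2@5 c3@11, authorship .1..2.....3..
After op 2 (insert('n')): buffer="vhninhncvyjthnfh" (len 16), cursors c1@3 c2@7 c3@14, authorship .11..22.....33..
After op 3 (insert('t')): buffer="vhntinhntcvyjthntfh" (len 19), cursors c1@4 c2@9 c3@17, authorship .111..222.....333..
After op 4 (insert('r')): buffer="vhntrinhntrcvyjthntrfh" (len 22), cursors c1@5 c2@11 c3@20, authorship .1111..2222.....3333..
After op 5 (insert('m')): buffer="vhntrminhntrmcvyjthntrmfh" (len 25), cursors c1@6 c2@13 c3@23, authorship .11111..22222.....33333..
After op 6 (insert('d')): buffer="vhntrmdinhntrmdcvyjthntrmdfh" (len 28), cursors c1@7 c2@15 c3@26, authorship .111111..222222.....333333..
After op 7 (move_left): buffer="vhntrmdinhntrmdcvyjthntrmdfh" (len 28), cursors c1@6 c2@14 c3@25, authorship .111111..222222.....333333..
Authorship (.=original, N=cursor N): . 1 1 1 1 1 1 . . 2 2 2 2 2 2 . . . . . 3 3 3 3 3 3 . .
Index 23: author = 3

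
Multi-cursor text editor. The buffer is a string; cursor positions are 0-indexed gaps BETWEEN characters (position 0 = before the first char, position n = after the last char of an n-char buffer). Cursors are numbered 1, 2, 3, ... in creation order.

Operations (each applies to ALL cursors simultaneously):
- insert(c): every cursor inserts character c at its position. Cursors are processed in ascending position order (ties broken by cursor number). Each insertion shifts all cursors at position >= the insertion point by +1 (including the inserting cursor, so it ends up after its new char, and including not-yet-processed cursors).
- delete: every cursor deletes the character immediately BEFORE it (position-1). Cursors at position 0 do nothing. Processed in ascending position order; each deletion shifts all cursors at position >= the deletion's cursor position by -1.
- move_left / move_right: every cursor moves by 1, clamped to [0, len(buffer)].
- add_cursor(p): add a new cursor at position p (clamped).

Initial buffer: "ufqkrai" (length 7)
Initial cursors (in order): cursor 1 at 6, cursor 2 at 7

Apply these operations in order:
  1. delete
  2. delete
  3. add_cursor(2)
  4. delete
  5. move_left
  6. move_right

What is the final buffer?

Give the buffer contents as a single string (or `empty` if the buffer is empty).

After op 1 (delete): buffer="ufqkr" (len 5), cursors c1@5 c2@5, authorship .....
After op 2 (delete): buffer="ufq" (len 3), cursors c1@3 c2@3, authorship ...
After op 3 (add_cursor(2)): buffer="ufq" (len 3), cursors c3@2 c1@3 c2@3, authorship ...
After op 4 (delete): buffer="" (len 0), cursors c1@0 c2@0 c3@0, authorship 
After op 5 (move_left): buffer="" (len 0), cursors c1@0 c2@0 c3@0, authorship 
After op 6 (move_right): buffer="" (len 0), cursors c1@0 c2@0 c3@0, authorship 

Answer: empty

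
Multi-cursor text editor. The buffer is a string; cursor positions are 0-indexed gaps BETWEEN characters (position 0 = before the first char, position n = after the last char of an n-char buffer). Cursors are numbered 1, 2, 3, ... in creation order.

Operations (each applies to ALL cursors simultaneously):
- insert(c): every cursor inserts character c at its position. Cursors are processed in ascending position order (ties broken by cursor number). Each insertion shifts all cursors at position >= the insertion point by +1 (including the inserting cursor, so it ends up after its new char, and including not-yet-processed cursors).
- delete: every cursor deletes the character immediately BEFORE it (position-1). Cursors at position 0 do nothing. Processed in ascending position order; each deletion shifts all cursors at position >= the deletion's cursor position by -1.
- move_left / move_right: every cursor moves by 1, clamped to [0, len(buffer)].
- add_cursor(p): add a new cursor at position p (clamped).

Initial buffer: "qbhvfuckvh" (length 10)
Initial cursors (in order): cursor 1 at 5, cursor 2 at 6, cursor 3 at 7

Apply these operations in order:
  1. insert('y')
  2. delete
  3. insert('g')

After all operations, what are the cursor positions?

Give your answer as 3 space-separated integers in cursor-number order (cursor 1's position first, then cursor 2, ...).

Answer: 6 8 10

Derivation:
After op 1 (insert('y')): buffer="qbhvfyuycykvh" (len 13), cursors c1@6 c2@8 c3@10, authorship .....1.2.3...
After op 2 (delete): buffer="qbhvfuckvh" (len 10), cursors c1@5 c2@6 c3@7, authorship ..........
After op 3 (insert('g')): buffer="qbhvfgugcgkvh" (len 13), cursors c1@6 c2@8 c3@10, authorship .....1.2.3...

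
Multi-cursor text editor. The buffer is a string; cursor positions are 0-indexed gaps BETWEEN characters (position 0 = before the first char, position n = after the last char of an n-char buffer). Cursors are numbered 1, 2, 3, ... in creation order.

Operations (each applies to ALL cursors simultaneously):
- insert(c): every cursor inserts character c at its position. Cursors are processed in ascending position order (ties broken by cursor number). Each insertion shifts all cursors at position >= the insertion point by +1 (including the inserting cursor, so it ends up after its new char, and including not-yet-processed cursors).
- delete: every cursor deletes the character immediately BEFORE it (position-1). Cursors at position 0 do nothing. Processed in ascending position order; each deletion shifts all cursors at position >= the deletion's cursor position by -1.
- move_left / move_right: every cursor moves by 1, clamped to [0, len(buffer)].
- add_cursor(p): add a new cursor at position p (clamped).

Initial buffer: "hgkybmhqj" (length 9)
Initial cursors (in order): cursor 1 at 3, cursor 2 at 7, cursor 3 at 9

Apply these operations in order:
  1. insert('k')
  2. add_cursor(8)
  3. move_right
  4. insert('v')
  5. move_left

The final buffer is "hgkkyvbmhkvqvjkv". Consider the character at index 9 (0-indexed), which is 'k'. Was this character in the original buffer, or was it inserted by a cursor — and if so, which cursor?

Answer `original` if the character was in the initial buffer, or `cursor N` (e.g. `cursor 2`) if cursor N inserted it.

After op 1 (insert('k')): buffer="hgkkybmhkqjk" (len 12), cursors c1@4 c2@9 c3@12, authorship ...1....2..3
After op 2 (add_cursor(8)): buffer="hgkkybmhkqjk" (len 12), cursors c1@4 c4@8 c2@9 c3@12, authorship ...1....2..3
After op 3 (move_right): buffer="hgkkybmhkqjk" (len 12), cursors c1@5 c4@9 c2@10 c3@12, authorship ...1....2..3
After op 4 (insert('v')): buffer="hgkkyvbmhkvqvjkv" (len 16), cursors c1@6 c4@11 c2@13 c3@16, authorship ...1.1...24.2.33
After op 5 (move_left): buffer="hgkkyvbmhkvqvjkv" (len 16), cursors c1@5 c4@10 c2@12 c3@15, authorship ...1.1...24.2.33
Authorship (.=original, N=cursor N): . . . 1 . 1 . . . 2 4 . 2 . 3 3
Index 9: author = 2

Answer: cursor 2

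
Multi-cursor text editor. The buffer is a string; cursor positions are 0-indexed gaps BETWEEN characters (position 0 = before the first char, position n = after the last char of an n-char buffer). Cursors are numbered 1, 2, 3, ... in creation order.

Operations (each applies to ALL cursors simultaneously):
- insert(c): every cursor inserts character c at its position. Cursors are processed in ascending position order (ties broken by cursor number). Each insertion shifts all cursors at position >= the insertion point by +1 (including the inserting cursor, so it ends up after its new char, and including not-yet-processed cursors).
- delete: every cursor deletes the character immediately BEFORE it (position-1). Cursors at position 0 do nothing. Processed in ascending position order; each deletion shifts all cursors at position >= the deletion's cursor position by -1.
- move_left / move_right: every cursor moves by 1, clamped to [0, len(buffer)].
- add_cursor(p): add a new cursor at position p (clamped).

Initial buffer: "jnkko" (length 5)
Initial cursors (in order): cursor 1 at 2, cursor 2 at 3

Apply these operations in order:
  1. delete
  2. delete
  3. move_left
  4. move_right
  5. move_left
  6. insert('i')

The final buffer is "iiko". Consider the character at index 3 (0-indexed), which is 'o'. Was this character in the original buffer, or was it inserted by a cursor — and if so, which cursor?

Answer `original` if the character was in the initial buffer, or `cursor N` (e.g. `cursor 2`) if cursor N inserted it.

After op 1 (delete): buffer="jko" (len 3), cursors c1@1 c2@1, authorship ...
After op 2 (delete): buffer="ko" (len 2), cursors c1@0 c2@0, authorship ..
After op 3 (move_left): buffer="ko" (len 2), cursors c1@0 c2@0, authorship ..
After op 4 (move_right): buffer="ko" (len 2), cursors c1@1 c2@1, authorship ..
After op 5 (move_left): buffer="ko" (len 2), cursors c1@0 c2@0, authorship ..
After op 6 (insert('i')): buffer="iiko" (len 4), cursors c1@2 c2@2, authorship 12..
Authorship (.=original, N=cursor N): 1 2 . .
Index 3: author = original

Answer: original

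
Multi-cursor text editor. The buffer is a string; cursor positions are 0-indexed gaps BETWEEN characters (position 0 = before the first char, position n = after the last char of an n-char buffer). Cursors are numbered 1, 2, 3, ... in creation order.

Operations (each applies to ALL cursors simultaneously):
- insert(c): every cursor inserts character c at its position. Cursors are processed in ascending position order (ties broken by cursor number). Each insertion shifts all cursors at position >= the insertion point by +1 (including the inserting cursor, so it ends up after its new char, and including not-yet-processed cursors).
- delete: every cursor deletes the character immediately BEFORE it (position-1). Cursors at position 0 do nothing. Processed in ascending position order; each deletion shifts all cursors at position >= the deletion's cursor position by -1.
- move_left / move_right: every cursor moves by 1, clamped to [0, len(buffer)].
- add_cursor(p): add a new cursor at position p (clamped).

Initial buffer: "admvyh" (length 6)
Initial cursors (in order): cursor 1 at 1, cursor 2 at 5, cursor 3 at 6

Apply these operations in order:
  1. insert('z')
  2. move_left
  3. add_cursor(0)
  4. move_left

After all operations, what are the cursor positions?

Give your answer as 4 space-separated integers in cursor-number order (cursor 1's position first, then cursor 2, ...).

After op 1 (insert('z')): buffer="azdmvyzhz" (len 9), cursors c1@2 c2@7 c3@9, authorship .1....2.3
After op 2 (move_left): buffer="azdmvyzhz" (len 9), cursors c1@1 c2@6 c3@8, authorship .1....2.3
After op 3 (add_cursor(0)): buffer="azdmvyzhz" (len 9), cursors c4@0 c1@1 c2@6 c3@8, authorship .1....2.3
After op 4 (move_left): buffer="azdmvyzhz" (len 9), cursors c1@0 c4@0 c2@5 c3@7, authorship .1....2.3

Answer: 0 5 7 0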